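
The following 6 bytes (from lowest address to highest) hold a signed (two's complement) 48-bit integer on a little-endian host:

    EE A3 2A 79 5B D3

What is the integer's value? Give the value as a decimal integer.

Little-endian stores the least-significant byte at the lowest address.
Reassemble most-significant byte first: D3 5B 79 2A A3 EE → 0xD35B792AA3EE.
Top bit is set, so as a signed 48-bit value this is 0xD35B792AA3EE − 2^48 = -49085148388370.

-49085148388370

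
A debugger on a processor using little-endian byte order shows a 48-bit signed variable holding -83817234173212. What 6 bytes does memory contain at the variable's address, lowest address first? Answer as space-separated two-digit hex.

E4 F2 87 C7 C4 B3

Two's complement of -83817234173212 in 48 bits: 83817234173212 = 0x4C3B38780D1C; invert → 0xB3C4C787F2E3; add 1 → 0xB3C4C787F2E4.
Split into bytes (most-significant first): B3 C4 C7 87 F2 E4.
Little-endian stores the least-significant byte at the lowest address.
So at ascending addresses the bytes are E4 F2 87 C7 C4 B3.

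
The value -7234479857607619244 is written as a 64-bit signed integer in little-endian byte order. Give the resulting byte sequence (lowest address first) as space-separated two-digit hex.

54 4D 94 40 E6 F6 99 9B

Two's complement of -7234479857607619244 in 64 bits: 7234479857607619244 = 0x64660919BF6BB2AC; invert → 0x9B99F6E640944D53; add 1 → 0x9B99F6E640944D54.
Split into bytes (most-significant first): 9B 99 F6 E6 40 94 4D 54.
In little-endian order the low byte comes first in memory.
So at ascending addresses the bytes are 54 4D 94 40 E6 F6 99 9B.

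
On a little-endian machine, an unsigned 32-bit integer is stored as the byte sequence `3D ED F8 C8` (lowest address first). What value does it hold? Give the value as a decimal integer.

In little-endian order the low byte comes first in memory.
Reassemble most-significant byte first: C8 F8 ED 3D → 0xC8F8ED3D.
0xC8F8ED3D = 3371756861.

3371756861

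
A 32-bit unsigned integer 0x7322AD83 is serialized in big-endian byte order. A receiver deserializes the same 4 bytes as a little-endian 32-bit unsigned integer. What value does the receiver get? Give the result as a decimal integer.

Stored big-endian, the bytes at ascending addresses are 73 22 AD 83.
Read back as little-endian, the first byte is least significant, giving 0x83AD2273.
0x83AD2273 = 2209161843.

2209161843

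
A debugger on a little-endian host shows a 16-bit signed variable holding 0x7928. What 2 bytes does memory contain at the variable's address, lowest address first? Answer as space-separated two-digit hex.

28 79

Split into bytes (most-significant first): 79 28.
In little-endian order the low byte comes first in memory.
So at ascending addresses the bytes are 28 79.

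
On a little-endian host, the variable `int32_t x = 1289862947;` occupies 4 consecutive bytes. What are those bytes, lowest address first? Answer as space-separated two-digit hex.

1289862947 in hexadecimal, padded to 32 bits, is 0x4CE1BF23.
Split into bytes (most-significant first): 4C E1 BF 23.
In little-endian order the low byte comes first in memory.
So at ascending addresses the bytes are 23 BF E1 4C.

23 BF E1 4C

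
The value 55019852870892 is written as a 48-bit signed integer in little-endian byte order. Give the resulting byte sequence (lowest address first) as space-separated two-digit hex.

EC 34 C9 4E 0A 32

55019852870892 in hexadecimal, padded to 48 bits, is 0x320A4EC934EC.
Split into bytes (most-significant first): 32 0A 4E C9 34 EC.
In little-endian order the low byte comes first in memory.
So at ascending addresses the bytes are EC 34 C9 4E 0A 32.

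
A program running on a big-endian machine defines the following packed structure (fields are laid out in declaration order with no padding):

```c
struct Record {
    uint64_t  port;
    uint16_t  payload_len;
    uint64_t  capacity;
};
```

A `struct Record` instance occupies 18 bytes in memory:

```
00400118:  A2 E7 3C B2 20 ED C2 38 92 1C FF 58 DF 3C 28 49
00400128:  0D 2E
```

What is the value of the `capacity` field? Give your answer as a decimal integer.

18399701727089069358

`capacity` follows `port` (8 B), `payload_len` (2 B), so it starts at offset 8 + 2 = 10 and occupies 8 bytes.
Bytes at offsets 10..17: FF 58 DF 3C 28 49 0D 2E.
Big-endian stores the most-significant byte at the lowest address.
The bytes are already most-significant first: 0xFF58DF3C28490D2E.
0xFF58DF3C28490D2E = 18399701727089069358.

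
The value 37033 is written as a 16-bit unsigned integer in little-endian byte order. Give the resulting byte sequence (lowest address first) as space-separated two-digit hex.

A9 90

37033 in hexadecimal, padded to 16 bits, is 0x90A9.
Split into bytes (most-significant first): 90 A9.
In little-endian order the low byte comes first in memory.
So at ascending addresses the bytes are A9 90.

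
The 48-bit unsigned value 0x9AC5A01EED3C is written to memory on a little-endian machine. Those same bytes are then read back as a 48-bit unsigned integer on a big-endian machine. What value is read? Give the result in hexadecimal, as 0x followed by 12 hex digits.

0x3CED1EA0C59A

Stored little-endian, the bytes at ascending addresses are 3C ED 1E A0 C5 9A.
Read back as big-endian, the last byte is least significant, giving 0x3CED1EA0C59A.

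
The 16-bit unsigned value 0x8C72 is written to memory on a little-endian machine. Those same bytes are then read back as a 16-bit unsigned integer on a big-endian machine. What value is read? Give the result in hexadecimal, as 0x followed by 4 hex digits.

Stored little-endian, the bytes at ascending addresses are 72 8C.
Read back as big-endian, the last byte is least significant, giving 0x728C.

0x728C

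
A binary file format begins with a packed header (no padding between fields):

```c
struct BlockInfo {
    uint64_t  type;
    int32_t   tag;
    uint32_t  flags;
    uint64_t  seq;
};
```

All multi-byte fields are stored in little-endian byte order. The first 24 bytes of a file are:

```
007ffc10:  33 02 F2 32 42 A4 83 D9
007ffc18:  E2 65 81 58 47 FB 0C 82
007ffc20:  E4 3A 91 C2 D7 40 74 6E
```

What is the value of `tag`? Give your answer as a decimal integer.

`tag` follows `type` (8 bytes), so it starts at byte offset 8 and occupies 4 bytes.
Bytes at offsets 8..11: E2 65 81 58.
Little-endian stores the least-significant byte at the lowest address.
Reassemble most-significant byte first: 58 81 65 E2 → 0x588165E2.
0x588165E2 = 1484875234.

1484875234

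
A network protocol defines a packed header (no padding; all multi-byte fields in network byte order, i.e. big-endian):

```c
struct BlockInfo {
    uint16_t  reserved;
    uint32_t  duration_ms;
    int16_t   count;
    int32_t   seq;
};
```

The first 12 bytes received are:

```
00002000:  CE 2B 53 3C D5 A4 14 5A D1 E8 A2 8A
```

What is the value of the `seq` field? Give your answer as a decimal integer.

-773283190

`seq` follows `reserved` (2 B), `duration_ms` (4 B), `count` (2 B), so it starts at offset 2 + 4 + 2 = 8 and occupies 4 bytes.
Bytes at offsets 8..11: D1 E8 A2 8A.
In big-endian order the high byte comes first in memory.
The bytes are already most-significant first: 0xD1E8A28A.
Top bit is set, so as a signed 32-bit value this is 0xD1E8A28A − 2^32 = -773283190.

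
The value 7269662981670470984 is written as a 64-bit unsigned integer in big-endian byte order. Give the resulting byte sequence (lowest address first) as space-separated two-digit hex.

64 E3 07 F7 2B 46 85 48

7269662981670470984 in hexadecimal, padded to 64 bits, is 0x64E307F72B468548.
Split into bytes (most-significant first): 64 E3 07 F7 2B 46 85 48.
Big-endian: lowest address holds the most-significant byte.
So the memory order matches the most-significant-first order: 64 E3 07 F7 2B 46 85 48.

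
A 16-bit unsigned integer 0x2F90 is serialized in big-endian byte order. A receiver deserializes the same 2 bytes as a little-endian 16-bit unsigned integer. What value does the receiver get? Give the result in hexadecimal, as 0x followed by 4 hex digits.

0x902F

Stored big-endian, the bytes at ascending addresses are 2F 90.
Read back as little-endian, the first byte is least significant, giving 0x902F.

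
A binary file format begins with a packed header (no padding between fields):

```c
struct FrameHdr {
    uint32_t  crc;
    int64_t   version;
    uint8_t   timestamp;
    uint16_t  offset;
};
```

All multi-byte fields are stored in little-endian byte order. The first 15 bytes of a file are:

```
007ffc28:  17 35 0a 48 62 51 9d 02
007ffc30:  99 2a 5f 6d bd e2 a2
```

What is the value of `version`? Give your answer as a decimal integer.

7881064709583884642

`version` follows `crc` (4 bytes), so it starts at byte offset 4 and occupies 8 bytes.
Bytes at offsets 4..11: 62 51 9D 02 99 2A 5F 6D.
Little-endian: lowest address holds the least-significant byte.
Reassemble most-significant byte first: 6D 5F 2A 99 02 9D 51 62 → 0x6D5F2A99029D5162.
0x6D5F2A99029D5162 = 7881064709583884642.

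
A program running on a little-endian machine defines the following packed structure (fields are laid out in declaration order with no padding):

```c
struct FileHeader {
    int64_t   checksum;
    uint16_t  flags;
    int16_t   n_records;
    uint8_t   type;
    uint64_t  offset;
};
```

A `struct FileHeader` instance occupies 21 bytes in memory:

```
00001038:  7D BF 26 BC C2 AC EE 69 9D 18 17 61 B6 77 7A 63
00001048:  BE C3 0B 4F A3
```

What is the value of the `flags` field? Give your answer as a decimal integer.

6301

`flags` follows `checksum` (8 bytes), so it starts at byte offset 8 and occupies 2 bytes.
Bytes at offsets 8..9: 9D 18.
In little-endian order the low byte comes first in memory.
Reassemble most-significant byte first: 18 9D → 0x189D.
0x189D = 6301.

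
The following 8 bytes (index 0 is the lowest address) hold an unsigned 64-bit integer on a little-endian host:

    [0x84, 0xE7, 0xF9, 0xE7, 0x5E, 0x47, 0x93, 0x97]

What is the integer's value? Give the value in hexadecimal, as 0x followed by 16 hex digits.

0x9793475EE7F9E784

Little-endian: lowest address holds the least-significant byte.
Reassemble most-significant byte first: 97 93 47 5E E7 F9 E7 84 → 0x9793475EE7F9E784.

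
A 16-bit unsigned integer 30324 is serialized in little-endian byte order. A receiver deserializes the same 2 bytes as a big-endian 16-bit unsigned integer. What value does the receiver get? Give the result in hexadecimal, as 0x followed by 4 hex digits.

30324 in 16-bit hexadecimal is 0x7674.
Stored little-endian, the bytes at ascending addresses are 74 76.
Read back as big-endian, the last byte is least significant, giving 0x7476.

0x7476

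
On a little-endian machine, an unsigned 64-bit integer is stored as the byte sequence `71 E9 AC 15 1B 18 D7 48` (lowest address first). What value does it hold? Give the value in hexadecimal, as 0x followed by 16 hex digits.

In little-endian order the low byte comes first in memory.
Reassemble most-significant byte first: 48 D7 18 1B 15 AC E9 71 → 0x48D7181B15ACE971.

0x48D7181B15ACE971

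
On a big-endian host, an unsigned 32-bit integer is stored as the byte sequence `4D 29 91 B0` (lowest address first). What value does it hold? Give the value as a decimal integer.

In big-endian order the high byte comes first in memory.
The bytes are already most-significant first: 0x4D2991B0.
0x4D2991B0 = 1294569904.

1294569904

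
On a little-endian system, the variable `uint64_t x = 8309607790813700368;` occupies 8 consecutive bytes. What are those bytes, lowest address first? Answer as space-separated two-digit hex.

10 E1 44 72 42 A8 51 73

8309607790813700368 in hexadecimal, padded to 64 bits, is 0x7351A8427244E110.
Split into bytes (most-significant first): 73 51 A8 42 72 44 E1 10.
Little-endian: lowest address holds the least-significant byte.
So at ascending addresses the bytes are 10 E1 44 72 42 A8 51 73.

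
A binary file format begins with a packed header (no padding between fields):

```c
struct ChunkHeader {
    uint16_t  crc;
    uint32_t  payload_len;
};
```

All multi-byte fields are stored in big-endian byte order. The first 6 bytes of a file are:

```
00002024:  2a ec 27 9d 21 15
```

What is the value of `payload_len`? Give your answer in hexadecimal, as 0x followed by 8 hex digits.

`payload_len` follows `crc` (2 bytes), so it starts at byte offset 2 and occupies 4 bytes.
Bytes at offsets 2..5: 27 9D 21 15.
In big-endian order the high byte comes first in memory.
The bytes are already most-significant first: 0x279D2115.

0x279D2115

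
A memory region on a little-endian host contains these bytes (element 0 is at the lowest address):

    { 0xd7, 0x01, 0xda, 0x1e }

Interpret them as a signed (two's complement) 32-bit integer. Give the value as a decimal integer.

517603799

Little-endian stores the least-significant byte at the lowest address.
Reassemble most-significant byte first: 1E DA 01 D7 → 0x1EDA01D7.
0x1EDA01D7 = 517603799.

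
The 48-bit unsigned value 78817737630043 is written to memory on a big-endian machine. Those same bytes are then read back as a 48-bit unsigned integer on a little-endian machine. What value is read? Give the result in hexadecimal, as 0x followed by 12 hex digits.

78817737630043 in 48-bit hexadecimal is 0x47AF2F40E15B.
Stored big-endian, the bytes at ascending addresses are 47 AF 2F 40 E1 5B.
Read back as little-endian, the first byte is least significant, giving 0x5BE1402FAF47.

0x5BE1402FAF47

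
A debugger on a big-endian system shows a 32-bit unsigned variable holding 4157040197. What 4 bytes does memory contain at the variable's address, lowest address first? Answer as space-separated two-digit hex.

F7 C7 66 45

4157040197 in hexadecimal, padded to 32 bits, is 0xF7C76645.
Split into bytes (most-significant first): F7 C7 66 45.
In big-endian order the high byte comes first in memory.
So the memory order matches the most-significant-first order: F7 C7 66 45.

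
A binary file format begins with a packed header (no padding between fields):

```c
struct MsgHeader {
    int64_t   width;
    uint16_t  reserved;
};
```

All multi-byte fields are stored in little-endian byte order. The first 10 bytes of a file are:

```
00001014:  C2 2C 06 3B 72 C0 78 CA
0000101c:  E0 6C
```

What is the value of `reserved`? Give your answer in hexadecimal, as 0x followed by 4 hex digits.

`reserved` follows `width` (8 bytes), so it starts at byte offset 8 and occupies 2 bytes.
Bytes at offsets 8..9: E0 6C.
Little-endian: lowest address holds the least-significant byte.
Reassemble most-significant byte first: 6C E0 → 0x6CE0.

0x6CE0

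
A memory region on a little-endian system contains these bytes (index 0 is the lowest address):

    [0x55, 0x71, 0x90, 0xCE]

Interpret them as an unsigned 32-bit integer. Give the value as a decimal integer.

In little-endian order the low byte comes first in memory.
Reassemble most-significant byte first: CE 90 71 55 → 0xCE907155.
0xCE907155 = 3465572693.

3465572693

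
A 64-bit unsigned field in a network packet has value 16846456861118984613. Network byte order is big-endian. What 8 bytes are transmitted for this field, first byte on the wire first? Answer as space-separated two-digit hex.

E9 CA A3 42 42 F0 71 A5

16846456861118984613 in hexadecimal, padded to 64 bits, is 0xE9CAA34242F071A5.
Split into bytes (most-significant first): E9 CA A3 42 42 F0 71 A5.
Big-endian: lowest address holds the most-significant byte.
So the memory order matches the most-significant-first order: E9 CA A3 42 42 F0 71 A5.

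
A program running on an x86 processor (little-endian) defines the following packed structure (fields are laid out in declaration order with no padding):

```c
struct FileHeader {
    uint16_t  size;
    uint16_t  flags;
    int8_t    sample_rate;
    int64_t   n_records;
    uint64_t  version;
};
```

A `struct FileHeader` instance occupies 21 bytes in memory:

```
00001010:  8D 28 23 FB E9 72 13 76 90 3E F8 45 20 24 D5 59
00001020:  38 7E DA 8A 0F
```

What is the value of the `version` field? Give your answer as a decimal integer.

1119947693001135396

`version` follows `size` (2 B), `flags` (2 B), `sample_rate` (1 B), `n_records` (8 B), so it starts at offset 2 + 2 + 1 + 8 = 13 and occupies 8 bytes.
Bytes at offsets 13..20: 24 D5 59 38 7E DA 8A 0F.
Little-endian: lowest address holds the least-significant byte.
Reassemble most-significant byte first: 0F 8A DA 7E 38 59 D5 24 → 0x0F8ADA7E3859D524.
0x0F8ADA7E3859D524 = 1119947693001135396.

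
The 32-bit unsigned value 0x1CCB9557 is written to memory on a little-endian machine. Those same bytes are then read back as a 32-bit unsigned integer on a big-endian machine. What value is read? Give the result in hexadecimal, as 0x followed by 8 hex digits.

Stored little-endian, the bytes at ascending addresses are 57 95 CB 1C.
Read back as big-endian, the last byte is least significant, giving 0x5795CB1C.

0x5795CB1C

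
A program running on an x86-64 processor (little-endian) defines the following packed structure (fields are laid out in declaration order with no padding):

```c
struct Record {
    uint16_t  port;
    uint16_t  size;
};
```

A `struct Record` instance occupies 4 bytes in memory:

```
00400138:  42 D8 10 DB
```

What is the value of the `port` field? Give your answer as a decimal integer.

`port` is the first field, at byte offset 0, occupying 2 bytes.
Bytes at offsets 0..1: 42 D8.
In little-endian order the low byte comes first in memory.
Reassemble most-significant byte first: D8 42 → 0xD842.
0xD842 = 55362.

55362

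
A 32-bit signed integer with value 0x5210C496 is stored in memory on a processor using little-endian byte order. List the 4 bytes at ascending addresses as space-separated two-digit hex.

96 C4 10 52

Split into bytes (most-significant first): 52 10 C4 96.
Little-endian: lowest address holds the least-significant byte.
So at ascending addresses the bytes are 96 C4 10 52.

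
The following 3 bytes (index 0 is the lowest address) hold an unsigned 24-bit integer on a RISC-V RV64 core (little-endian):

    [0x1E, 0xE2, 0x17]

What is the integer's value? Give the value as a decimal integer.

In little-endian order the low byte comes first in memory.
Reassemble most-significant byte first: 17 E2 1E → 0x17E21E.
0x17E21E = 1565214.

1565214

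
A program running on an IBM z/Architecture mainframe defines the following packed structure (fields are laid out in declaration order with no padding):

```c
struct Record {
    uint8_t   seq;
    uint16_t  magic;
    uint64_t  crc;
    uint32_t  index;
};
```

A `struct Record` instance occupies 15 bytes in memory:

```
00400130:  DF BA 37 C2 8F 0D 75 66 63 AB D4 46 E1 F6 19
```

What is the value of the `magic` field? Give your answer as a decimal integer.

`magic` follows `seq` (1 byte), so it starts at byte offset 1 and occupies 2 bytes.
Bytes at offsets 1..2: BA 37.
In big-endian order the high byte comes first in memory.
The bytes are already most-significant first: 0xBA37.
0xBA37 = 47671.

47671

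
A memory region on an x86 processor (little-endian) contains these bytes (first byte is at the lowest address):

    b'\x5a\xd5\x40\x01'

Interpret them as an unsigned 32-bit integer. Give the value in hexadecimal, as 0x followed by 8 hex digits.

Little-endian stores the least-significant byte at the lowest address.
Reassemble most-significant byte first: 01 40 D5 5A → 0x0140D55A.

0x0140D55A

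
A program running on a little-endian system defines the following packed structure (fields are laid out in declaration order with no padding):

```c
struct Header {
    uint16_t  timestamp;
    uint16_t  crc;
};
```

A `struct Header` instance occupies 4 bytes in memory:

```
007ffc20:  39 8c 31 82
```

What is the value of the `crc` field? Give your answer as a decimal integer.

`crc` follows `timestamp` (2 bytes), so it starts at byte offset 2 and occupies 2 bytes.
Bytes at offsets 2..3: 31 82.
In little-endian order the low byte comes first in memory.
Reassemble most-significant byte first: 82 31 → 0x8231.
0x8231 = 33329.

33329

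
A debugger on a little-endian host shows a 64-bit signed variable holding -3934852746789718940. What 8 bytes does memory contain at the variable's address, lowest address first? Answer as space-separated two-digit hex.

Two's complement of -3934852746789718940 in 64 bits: 3934852746789718940 = 0x369B67B9B7DF0B9C; invert → 0xC96498464820F463; add 1 → 0xC96498464820F464.
Split into bytes (most-significant first): C9 64 98 46 48 20 F4 64.
Little-endian: lowest address holds the least-significant byte.
So at ascending addresses the bytes are 64 F4 20 48 46 98 64 C9.

64 F4 20 48 46 98 64 C9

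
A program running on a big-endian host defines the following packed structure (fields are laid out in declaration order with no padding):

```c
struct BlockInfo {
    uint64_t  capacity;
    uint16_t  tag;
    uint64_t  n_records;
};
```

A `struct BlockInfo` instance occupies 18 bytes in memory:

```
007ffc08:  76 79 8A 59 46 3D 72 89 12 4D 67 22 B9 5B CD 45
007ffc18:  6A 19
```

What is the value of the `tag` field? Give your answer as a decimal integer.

`tag` follows `capacity` (8 bytes), so it starts at byte offset 8 and occupies 2 bytes.
Bytes at offsets 8..9: 12 4D.
Big-endian stores the most-significant byte at the lowest address.
The bytes are already most-significant first: 0x124D.
0x124D = 4685.

4685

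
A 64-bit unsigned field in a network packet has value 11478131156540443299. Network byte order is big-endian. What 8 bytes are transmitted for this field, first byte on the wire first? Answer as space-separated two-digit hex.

9F 4A 83 79 1E EF CA A3

11478131156540443299 in hexadecimal, padded to 64 bits, is 0x9F4A83791EEFCAA3.
Split into bytes (most-significant first): 9F 4A 83 79 1E EF CA A3.
In big-endian order the high byte comes first in memory.
So the memory order matches the most-significant-first order: 9F 4A 83 79 1E EF CA A3.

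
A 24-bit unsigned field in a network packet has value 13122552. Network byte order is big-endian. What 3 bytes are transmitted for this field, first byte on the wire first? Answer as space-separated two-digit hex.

C8 3B F8

13122552 in hexadecimal, padded to 24 bits, is 0xC83BF8.
Split into bytes (most-significant first): C8 3B F8.
Big-endian stores the most-significant byte at the lowest address.
So the memory order matches the most-significant-first order: C8 3B F8.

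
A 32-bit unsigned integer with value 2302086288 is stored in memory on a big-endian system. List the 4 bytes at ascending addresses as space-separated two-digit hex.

2302086288 in hexadecimal, padded to 32 bits, is 0x89370C90.
Split into bytes (most-significant first): 89 37 0C 90.
In big-endian order the high byte comes first in memory.
So the memory order matches the most-significant-first order: 89 37 0C 90.

89 37 0C 90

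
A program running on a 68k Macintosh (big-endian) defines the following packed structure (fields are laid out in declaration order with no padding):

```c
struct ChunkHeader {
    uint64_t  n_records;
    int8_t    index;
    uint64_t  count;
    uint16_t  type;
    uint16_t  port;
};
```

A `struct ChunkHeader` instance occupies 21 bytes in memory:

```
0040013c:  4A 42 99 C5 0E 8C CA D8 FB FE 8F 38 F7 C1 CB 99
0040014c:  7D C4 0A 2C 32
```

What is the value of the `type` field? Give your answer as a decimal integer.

50186

`type` follows `n_records` (8 B), `index` (1 B), `count` (8 B), so it starts at offset 8 + 1 + 8 = 17 and occupies 2 bytes.
Bytes at offsets 17..18: C4 0A.
In big-endian order the high byte comes first in memory.
The bytes are already most-significant first: 0xC40A.
0xC40A = 50186.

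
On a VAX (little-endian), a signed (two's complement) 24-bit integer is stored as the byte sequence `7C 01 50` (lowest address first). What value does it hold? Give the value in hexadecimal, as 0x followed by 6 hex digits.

0x50017C

Little-endian stores the least-significant byte at the lowest address.
Reassemble most-significant byte first: 50 01 7C → 0x50017C.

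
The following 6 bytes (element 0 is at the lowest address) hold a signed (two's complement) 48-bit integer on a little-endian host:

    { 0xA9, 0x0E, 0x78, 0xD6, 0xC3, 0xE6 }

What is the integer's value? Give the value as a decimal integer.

-27746185507159

In little-endian order the low byte comes first in memory.
Reassemble most-significant byte first: E6 C3 D6 78 0E A9 → 0xE6C3D6780EA9.
Top bit is set, so as a signed 48-bit value this is 0xE6C3D6780EA9 − 2^48 = -27746185507159.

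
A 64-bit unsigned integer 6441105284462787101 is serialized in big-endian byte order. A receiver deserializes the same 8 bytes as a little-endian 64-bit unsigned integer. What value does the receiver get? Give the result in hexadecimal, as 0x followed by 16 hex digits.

0x1DBA4B3921676359

6441105284462787101 in 64-bit hexadecimal is 0x59636721394BBA1D.
Stored big-endian, the bytes at ascending addresses are 59 63 67 21 39 4B BA 1D.
Read back as little-endian, the first byte is least significant, giving 0x1DBA4B3921676359.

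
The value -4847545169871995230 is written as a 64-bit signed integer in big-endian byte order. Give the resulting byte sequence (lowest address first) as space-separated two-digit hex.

BC BA 0F 59 F5 1E 7E A2

Two's complement of -4847545169871995230 in 64 bits: 4847545169871995230 = 0x4345F0A60AE1815E; invert → 0xBCBA0F59F51E7EA1; add 1 → 0xBCBA0F59F51E7EA2.
Split into bytes (most-significant first): BC BA 0F 59 F5 1E 7E A2.
Big-endian: lowest address holds the most-significant byte.
So the memory order matches the most-significant-first order: BC BA 0F 59 F5 1E 7E A2.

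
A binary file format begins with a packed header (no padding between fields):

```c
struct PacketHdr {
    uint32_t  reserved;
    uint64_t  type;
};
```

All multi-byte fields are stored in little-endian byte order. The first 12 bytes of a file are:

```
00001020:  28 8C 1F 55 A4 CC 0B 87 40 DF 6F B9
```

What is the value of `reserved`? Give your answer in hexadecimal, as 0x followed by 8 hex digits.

`reserved` is the first field, at byte offset 0, occupying 4 bytes.
Bytes at offsets 0..3: 28 8C 1F 55.
In little-endian order the low byte comes first in memory.
Reassemble most-significant byte first: 55 1F 8C 28 → 0x551F8C28.

0x551F8C28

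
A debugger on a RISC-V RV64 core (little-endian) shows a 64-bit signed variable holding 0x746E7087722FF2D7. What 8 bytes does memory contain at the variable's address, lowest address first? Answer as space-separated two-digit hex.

Split into bytes (most-significant first): 74 6E 70 87 72 2F F2 D7.
Little-endian stores the least-significant byte at the lowest address.
So at ascending addresses the bytes are D7 F2 2F 72 87 70 6E 74.

D7 F2 2F 72 87 70 6E 74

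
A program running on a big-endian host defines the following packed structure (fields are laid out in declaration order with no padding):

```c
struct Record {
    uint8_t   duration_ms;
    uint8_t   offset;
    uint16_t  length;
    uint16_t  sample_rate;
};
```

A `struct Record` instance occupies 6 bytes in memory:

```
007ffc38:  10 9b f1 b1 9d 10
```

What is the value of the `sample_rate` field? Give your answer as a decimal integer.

`sample_rate` follows `duration_ms` (1 B), `offset` (1 B), `length` (2 B), so it starts at offset 1 + 1 + 2 = 4 and occupies 2 bytes.
Bytes at offsets 4..5: 9D 10.
Big-endian stores the most-significant byte at the lowest address.
The bytes are already most-significant first: 0x9D10.
0x9D10 = 40208.

40208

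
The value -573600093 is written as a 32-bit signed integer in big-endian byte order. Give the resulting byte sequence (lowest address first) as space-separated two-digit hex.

DD CF 8E A3

Two's complement of -573600093 in 32 bits: 573600093 = 0x2230715D; invert → 0xDDCF8EA2; add 1 → 0xDDCF8EA3.
Split into bytes (most-significant first): DD CF 8E A3.
Big-endian: lowest address holds the most-significant byte.
So the memory order matches the most-significant-first order: DD CF 8E A3.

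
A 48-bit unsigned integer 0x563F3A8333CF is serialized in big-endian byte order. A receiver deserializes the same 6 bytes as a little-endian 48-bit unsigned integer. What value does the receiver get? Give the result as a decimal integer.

227820151914326

Stored big-endian, the bytes at ascending addresses are 56 3F 3A 83 33 CF.
Read back as little-endian, the first byte is least significant, giving 0xCF33833A3F56.
0xCF33833A3F56 = 227820151914326.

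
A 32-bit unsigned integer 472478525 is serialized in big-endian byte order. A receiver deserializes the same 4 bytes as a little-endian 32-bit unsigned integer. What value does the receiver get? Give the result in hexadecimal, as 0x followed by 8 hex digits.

0x3D73291C

472478525 in 32-bit hexadecimal is 0x1C29733D.
Stored big-endian, the bytes at ascending addresses are 1C 29 73 3D.
Read back as little-endian, the first byte is least significant, giving 0x3D73291C.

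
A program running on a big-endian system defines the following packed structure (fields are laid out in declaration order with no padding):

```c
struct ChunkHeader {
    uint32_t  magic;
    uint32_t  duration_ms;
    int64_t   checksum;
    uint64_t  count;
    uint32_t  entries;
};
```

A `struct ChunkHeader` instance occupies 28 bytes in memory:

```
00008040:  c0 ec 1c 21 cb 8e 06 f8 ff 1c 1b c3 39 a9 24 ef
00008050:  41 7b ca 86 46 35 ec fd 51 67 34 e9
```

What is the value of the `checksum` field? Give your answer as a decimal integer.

`checksum` follows `magic` (4 B), `duration_ms` (4 B), so it starts at offset 4 + 4 = 8 and occupies 8 bytes.
Bytes at offsets 8..15: FF 1C 1B C3 39 A9 24 EF.
Big-endian stores the most-significant byte at the lowest address.
The bytes are already most-significant first: 0xFF1C1BC339A924EF.
Top bit is set, so as a signed 64-bit value this is 0xFF1C1BC339A924EF − 2^64 = -64145769390070545.

-64145769390070545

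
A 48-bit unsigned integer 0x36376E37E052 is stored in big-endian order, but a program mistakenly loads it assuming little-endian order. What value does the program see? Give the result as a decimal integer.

91122956121910

Stored big-endian, the bytes at ascending addresses are 36 37 6E 37 E0 52.
Read back as little-endian, the first byte is least significant, giving 0x52E0376E3736.
0x52E0376E3736 = 91122956121910.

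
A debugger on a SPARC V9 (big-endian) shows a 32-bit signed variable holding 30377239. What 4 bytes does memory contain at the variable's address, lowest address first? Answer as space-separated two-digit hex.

30377239 in hexadecimal, padded to 32 bits, is 0x01CF8517.
Split into bytes (most-significant first): 01 CF 85 17.
Big-endian stores the most-significant byte at the lowest address.
So the memory order matches the most-significant-first order: 01 CF 85 17.

01 CF 85 17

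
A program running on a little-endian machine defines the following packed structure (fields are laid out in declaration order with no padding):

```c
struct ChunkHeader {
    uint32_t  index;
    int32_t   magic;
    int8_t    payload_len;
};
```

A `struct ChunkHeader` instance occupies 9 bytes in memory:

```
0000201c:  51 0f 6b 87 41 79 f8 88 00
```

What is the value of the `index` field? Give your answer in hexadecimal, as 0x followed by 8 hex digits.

`index` is the first field, at byte offset 0, occupying 4 bytes.
Bytes at offsets 0..3: 51 0F 6B 87.
Little-endian stores the least-significant byte at the lowest address.
Reassemble most-significant byte first: 87 6B 0F 51 → 0x876B0F51.

0x876B0F51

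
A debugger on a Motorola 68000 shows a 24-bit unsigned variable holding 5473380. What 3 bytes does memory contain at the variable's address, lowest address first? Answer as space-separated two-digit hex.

5473380 in hexadecimal, padded to 24 bits, is 0x538464.
Split into bytes (most-significant first): 53 84 64.
Big-endian: lowest address holds the most-significant byte.
So the memory order matches the most-significant-first order: 53 84 64.

53 84 64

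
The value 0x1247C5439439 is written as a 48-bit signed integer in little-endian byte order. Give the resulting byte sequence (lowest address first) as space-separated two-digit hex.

39 94 43 C5 47 12

Split into bytes (most-significant first): 12 47 C5 43 94 39.
Little-endian stores the least-significant byte at the lowest address.
So at ascending addresses the bytes are 39 94 43 C5 47 12.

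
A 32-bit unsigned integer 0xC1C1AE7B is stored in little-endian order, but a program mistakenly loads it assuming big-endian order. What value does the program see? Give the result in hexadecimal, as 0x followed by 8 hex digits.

0x7BAEC1C1

Stored little-endian, the bytes at ascending addresses are 7B AE C1 C1.
Read back as big-endian, the last byte is least significant, giving 0x7BAEC1C1.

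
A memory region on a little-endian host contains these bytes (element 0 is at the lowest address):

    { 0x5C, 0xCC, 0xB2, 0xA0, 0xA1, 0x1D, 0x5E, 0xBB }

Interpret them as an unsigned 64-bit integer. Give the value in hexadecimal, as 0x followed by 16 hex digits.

0xBB5E1DA1A0B2CC5C

Little-endian: lowest address holds the least-significant byte.
Reassemble most-significant byte first: BB 5E 1D A1 A0 B2 CC 5C → 0xBB5E1DA1A0B2CC5C.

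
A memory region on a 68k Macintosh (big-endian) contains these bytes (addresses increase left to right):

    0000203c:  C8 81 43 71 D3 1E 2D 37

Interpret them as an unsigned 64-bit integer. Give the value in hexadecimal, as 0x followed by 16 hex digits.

Big-endian stores the most-significant byte at the lowest address.
The bytes are already most-significant first: 0xC8814371D31E2D37.

0xC8814371D31E2D37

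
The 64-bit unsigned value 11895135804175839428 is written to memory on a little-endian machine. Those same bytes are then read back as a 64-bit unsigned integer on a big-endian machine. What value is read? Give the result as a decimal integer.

14155076012622353573

11895135804175839428 in 64-bit hexadecimal is 0xA51402FDA2EE70C4.
Stored little-endian, the bytes at ascending addresses are C4 70 EE A2 FD 02 14 A5.
Read back as big-endian, the last byte is least significant, giving 0xC470EEA2FD0214A5.
0xC470EEA2FD0214A5 = 14155076012622353573.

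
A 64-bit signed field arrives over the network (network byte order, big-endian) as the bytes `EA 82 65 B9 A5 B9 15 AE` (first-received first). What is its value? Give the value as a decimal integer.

-1548563473838303826

Big-endian stores the most-significant byte at the lowest address.
The bytes are already most-significant first: 0xEA8265B9A5B915AE.
Top bit is set, so as a signed 64-bit value this is 0xEA8265B9A5B915AE − 2^64 = -1548563473838303826.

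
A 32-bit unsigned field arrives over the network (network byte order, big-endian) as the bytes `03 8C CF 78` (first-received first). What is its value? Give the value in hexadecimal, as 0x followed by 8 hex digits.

0x038CCF78

Big-endian: lowest address holds the most-significant byte.
The bytes are already most-significant first: 0x038CCF78.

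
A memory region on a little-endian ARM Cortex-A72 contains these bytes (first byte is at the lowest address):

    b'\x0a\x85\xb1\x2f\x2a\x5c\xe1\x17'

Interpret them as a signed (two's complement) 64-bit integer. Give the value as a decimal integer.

Little-endian: lowest address holds the least-significant byte.
Reassemble most-significant byte first: 17 E1 5C 2A 2F B1 85 0A → 0x17E15C2A2FB1850A.
0x17E15C2A2FB1850A = 1720757868890785034.

1720757868890785034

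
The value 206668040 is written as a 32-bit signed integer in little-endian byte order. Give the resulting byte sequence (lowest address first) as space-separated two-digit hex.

206668040 in hexadecimal, padded to 32 bits, is 0x0C518108.
Split into bytes (most-significant first): 0C 51 81 08.
Little-endian stores the least-significant byte at the lowest address.
So at ascending addresses the bytes are 08 81 51 0C.

08 81 51 0C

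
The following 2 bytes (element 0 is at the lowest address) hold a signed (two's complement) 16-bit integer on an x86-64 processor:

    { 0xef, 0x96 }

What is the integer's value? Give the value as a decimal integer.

-26897

In little-endian order the low byte comes first in memory.
Reassemble most-significant byte first: 96 EF → 0x96EF.
Top bit is set, so as a signed 16-bit value this is 0x96EF − 2^16 = -26897.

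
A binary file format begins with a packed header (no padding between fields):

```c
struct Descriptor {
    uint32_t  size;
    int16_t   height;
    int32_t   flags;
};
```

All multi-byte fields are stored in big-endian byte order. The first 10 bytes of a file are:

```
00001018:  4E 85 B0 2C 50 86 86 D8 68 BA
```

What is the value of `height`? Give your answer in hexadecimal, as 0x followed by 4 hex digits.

`height` follows `size` (4 bytes), so it starts at byte offset 4 and occupies 2 bytes.
Bytes at offsets 4..5: 50 86.
In big-endian order the high byte comes first in memory.
The bytes are already most-significant first: 0x5086.

0x5086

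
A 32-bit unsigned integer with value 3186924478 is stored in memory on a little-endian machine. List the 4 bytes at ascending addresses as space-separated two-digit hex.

BE 9B F4 BD

3186924478 in hexadecimal, padded to 32 bits, is 0xBDF49BBE.
Split into bytes (most-significant first): BD F4 9B BE.
Little-endian stores the least-significant byte at the lowest address.
So at ascending addresses the bytes are BE 9B F4 BD.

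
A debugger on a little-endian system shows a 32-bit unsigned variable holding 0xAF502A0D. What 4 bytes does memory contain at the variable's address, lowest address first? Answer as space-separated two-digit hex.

0D 2A 50 AF

Split into bytes (most-significant first): AF 50 2A 0D.
Little-endian stores the least-significant byte at the lowest address.
So at ascending addresses the bytes are 0D 2A 50 AF.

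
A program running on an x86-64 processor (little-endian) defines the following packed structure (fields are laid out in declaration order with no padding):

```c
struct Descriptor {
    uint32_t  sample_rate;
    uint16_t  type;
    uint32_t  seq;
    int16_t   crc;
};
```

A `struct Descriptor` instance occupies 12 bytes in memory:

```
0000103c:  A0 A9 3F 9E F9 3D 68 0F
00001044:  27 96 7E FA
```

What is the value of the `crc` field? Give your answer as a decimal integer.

-1410

`crc` follows `sample_rate` (4 B), `type` (2 B), `seq` (4 B), so it starts at offset 4 + 2 + 4 = 10 and occupies 2 bytes.
Bytes at offsets 10..11: 7E FA.
In little-endian order the low byte comes first in memory.
Reassemble most-significant byte first: FA 7E → 0xFA7E.
Top bit is set, so as a signed 16-bit value this is 0xFA7E − 2^16 = -1410.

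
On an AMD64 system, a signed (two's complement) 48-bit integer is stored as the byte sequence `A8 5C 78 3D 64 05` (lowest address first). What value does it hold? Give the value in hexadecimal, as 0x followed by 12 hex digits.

0x05643D785CA8

Little-endian: lowest address holds the least-significant byte.
Reassemble most-significant byte first: 05 64 3D 78 5C A8 → 0x05643D785CA8.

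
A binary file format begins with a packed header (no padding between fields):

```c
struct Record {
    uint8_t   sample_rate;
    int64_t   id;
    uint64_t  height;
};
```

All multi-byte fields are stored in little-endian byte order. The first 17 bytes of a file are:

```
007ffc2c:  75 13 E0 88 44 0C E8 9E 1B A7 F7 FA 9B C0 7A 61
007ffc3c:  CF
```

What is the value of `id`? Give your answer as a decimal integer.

`id` follows `sample_rate` (1 byte), so it starts at byte offset 1 and occupies 8 bytes.
Bytes at offsets 1..8: 13 E0 88 44 0C E8 9E 1B.
Little-endian stores the least-significant byte at the lowest address.
Reassemble most-significant byte first: 1B 9E E8 0C 44 88 E0 13 → 0x1B9EE80C4488E013.
0x1B9EE80C4488E013 = 1990283224731410451.

1990283224731410451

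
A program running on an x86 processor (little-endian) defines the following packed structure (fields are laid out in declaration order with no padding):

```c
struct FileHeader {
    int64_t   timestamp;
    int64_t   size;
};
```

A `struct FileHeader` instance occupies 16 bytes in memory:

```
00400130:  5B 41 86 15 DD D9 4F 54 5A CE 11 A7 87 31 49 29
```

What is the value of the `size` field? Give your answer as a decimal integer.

`size` follows `timestamp` (8 bytes), so it starts at byte offset 8 and occupies 8 bytes.
Bytes at offsets 8..15: 5A CE 11 A7 87 31 49 29.
In little-endian order the low byte comes first in memory.
Reassemble most-significant byte first: 29 49 31 87 A7 11 CE 5A → 0x29493187A711CE5A.
0x29493187A711CE5A = 2974963487548231258.

2974963487548231258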